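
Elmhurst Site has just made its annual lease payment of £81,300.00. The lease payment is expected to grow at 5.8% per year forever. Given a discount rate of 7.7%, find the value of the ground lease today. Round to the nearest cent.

£4527126.32

D₁ = D₀ × (1 + g) = £81,300.00 × 1.058 = £86,015.4000
Growing perpetuity: P = D₁ / (r − g) = £86,015.4000 / (0.077 − 0.058) = £4,527,126.32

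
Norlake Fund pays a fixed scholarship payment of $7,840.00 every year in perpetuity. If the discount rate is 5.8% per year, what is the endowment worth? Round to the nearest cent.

$135172.41

Level perpetuity: PV = C / r = $7,840.00 / 0.058 = $135,172.41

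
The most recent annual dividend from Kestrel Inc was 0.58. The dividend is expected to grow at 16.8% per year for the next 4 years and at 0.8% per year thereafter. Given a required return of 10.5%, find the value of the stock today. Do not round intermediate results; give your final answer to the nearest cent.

10.19

D_1 = 0.67744
D_2 = 0.79125
D_3 = 0.92418
D_4 = 1.07944
Terminal value at year 4: TV = D_4×(1+g_2)/(r−g_2) = 1.08808/0.097 = 11.21730
P_0 = D_1/(1+r)^1 + D_2/(1+r)^2 + D_3/(1+r)^3 + D_4/(1+r)^4 + TV/(1+r)^4
    = 0.61307 + 0.64802 + 0.68497 + 0.72402 + 7.52383 = 10.19391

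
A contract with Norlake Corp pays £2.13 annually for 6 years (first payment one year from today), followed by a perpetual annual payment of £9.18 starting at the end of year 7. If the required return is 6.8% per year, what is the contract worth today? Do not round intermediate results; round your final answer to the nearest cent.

£101.19

PV of 6-year annuity: £2.13 × [1 − (1+0.068)^−6] / 0.068 = 10.21572
Perpetuity value at year 6: £9.18 / 0.068 = 135.00000
PV of perpetuity: 135.00000 / (1+0.068)^6 = 90.97169
Total PV = 10.21572 + 90.97169 = 101.18741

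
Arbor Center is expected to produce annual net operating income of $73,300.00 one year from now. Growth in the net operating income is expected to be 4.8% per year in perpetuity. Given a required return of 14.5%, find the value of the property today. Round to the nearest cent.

$755670.10

Growing perpetuity: P = D₁ / (r − g) = $73,300.0000 / (0.145 − 0.048) = $755,670.10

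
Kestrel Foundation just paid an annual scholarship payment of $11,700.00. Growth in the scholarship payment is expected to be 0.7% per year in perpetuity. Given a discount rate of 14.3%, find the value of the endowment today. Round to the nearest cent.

D₁ = D₀ × (1 + g) = $11,700.00 × 1.007 = $11,781.9000
Growing perpetuity: P = D₁ / (r − g) = $11,781.9000 / (0.143 − 0.007) = $86,631.62

$86631.62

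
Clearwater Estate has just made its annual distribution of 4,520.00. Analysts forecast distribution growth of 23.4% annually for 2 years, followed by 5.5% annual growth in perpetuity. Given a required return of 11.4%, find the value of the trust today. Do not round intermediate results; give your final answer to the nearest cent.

D_1 = 5577.68000
D_2 = 6882.85712
Terminal value at year 2: TV = D_2×(1+g_2)/(r−g_2) = 7261.41426/0.059 = 123074.81799
P_0 = D_1/(1+r)^1 + D_2/(1+r)^2 + TV/(1+r)^2
    = 5006.89408 + 5546.23635 + 99174.22618 = 109727.35660

109727.36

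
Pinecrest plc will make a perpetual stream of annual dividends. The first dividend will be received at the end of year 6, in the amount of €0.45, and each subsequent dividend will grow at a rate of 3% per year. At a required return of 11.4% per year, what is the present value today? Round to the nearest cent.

€3.12

Value at end of year 5: C₁ / (r − g) = €0.45 / (0.114 − 0.03) = €5.3571
Discount to today: PV = €5.3571 / (1 + 0.114)^5 = €5.3571 / 1.715639 = €3.12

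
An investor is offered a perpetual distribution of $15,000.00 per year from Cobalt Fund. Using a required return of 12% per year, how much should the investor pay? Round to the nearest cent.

Level perpetuity: PV = C / r = $15,000.00 / 0.12 = $125,000.00

$125000.00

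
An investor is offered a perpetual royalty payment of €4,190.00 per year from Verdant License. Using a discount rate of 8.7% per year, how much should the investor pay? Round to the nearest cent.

Level perpetuity: PV = C / r = €4,190.00 / 0.087 = €48,160.92

€48160.92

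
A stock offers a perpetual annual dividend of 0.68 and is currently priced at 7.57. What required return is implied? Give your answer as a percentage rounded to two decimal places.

8.98%

P = C/r ⇒ r = C/P = 0.68/7.57 = 0.089828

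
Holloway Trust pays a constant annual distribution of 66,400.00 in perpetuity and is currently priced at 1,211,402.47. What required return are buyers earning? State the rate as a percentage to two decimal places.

5.48%

P = C/r ⇒ r = C/P = 66,400.00/1,211,402.47 = 0.054813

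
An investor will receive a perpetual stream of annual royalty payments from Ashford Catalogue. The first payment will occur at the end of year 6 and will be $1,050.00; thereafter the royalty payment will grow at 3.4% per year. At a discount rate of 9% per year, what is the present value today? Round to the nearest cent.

Value at end of year 5: C₁ / (r − g) = $1,050.00 / (0.09 − 0.034) = $18,750.0000
Discount to today: PV = $18,750.0000 / (1 + 0.09)^5 = $18,750.0000 / 1.538624 = $12,186.21

$12186.21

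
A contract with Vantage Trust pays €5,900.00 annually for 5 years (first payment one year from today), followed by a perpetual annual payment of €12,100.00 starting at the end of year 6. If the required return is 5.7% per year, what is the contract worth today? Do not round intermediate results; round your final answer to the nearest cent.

€185949.51

PV of 5-year annuity: €5,900.00 × [1 − (1+0.057)^−5] / 0.057 = 25057.09713
Perpetuity value at year 5: €12,100.00 / 0.057 = 212280.70175
PV of perpetuity: 212280.70175 / (1+0.057)^5 = 160892.41782
Total PV = 25057.09713 + 160892.41782 = 185949.51494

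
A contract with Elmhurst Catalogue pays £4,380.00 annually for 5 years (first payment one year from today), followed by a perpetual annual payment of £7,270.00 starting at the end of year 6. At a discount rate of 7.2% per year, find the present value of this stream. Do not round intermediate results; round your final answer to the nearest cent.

PV of 5-year annuity: £4,380.00 × [1 − (1+0.072)^−5] / 0.072 = 17863.10244
Perpetuity value at year 5: £7,270.00 / 0.072 = 100972.22222
PV of perpetuity: 100972.22222 / (1+0.072)^5 = 71322.73484
Total PV = 17863.10244 + 71322.73484 = 89185.83728

£89185.84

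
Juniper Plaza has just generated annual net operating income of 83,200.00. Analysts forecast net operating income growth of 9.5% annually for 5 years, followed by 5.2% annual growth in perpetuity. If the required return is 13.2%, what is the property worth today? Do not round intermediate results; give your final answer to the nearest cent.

1303533.04

D_1 = 91104.00000
D_2 = 99758.88000
D_3 = 109235.97360
D_4 = 119613.39109
D_5 = 130976.66325
Terminal value at year 5: TV = D_5×(1+g_2)/(r−g_2) = 137787.44973/0.08 = 1722343.12168
P_0 = D_1/(1+r)^1 + D_2/(1+r)^2 + D_3/(1+r)^3 + D_4/(1+r)^4 + D_5/(1+r)^5 + TV/(1+r)^5
    = 80480.56537 + 77850.01686 + 75305.44917 + 72844.05198 + 70463.10682 + 926589.85462 = 1303533.04481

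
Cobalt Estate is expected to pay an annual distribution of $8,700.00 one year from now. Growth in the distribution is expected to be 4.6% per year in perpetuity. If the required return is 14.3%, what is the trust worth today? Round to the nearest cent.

$89690.72

Growing perpetuity: P = D₁ / (r − g) = $8,700.0000 / (0.143 − 0.046) = $89,690.72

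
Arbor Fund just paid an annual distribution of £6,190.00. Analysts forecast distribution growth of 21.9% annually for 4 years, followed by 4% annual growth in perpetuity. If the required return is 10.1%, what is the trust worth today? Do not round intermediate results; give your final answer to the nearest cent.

£190728.21

D_1 = 7545.61000
D_2 = 9198.09859
D_3 = 11212.48218
D_4 = 13668.01578
Terminal value at year 4: TV = D_4×(1+g_2)/(r−g_2) = 14214.73641/0.061 = 233028.46574
P_0 = D_1/(1+r)^1 + D_2/(1+r)^2 + D_3/(1+r)^3 + D_4/(1+r)^4 + TV/(1+r)^4
    = 6853.41508 + 7587.93186 + 8401.17070 + 9301.56865 + 158584.12121 = 190728.20749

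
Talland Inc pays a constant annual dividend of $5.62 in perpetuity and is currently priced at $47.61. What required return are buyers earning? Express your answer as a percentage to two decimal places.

11.80%

P = C/r ⇒ r = C/P = $5.62/$47.61 = 0.118042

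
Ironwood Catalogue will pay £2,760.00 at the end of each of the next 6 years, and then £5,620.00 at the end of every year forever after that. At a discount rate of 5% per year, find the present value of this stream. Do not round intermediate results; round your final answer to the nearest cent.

£97883.52

PV of 6-year annuity: £2,760.00 × [1 − (1+0.05)^−6] / 0.05 = 14008.91011
Perpetuity value at year 6: £5,620.00 / 0.05 = 112400.00000
PV of perpetuity: 112400.00000 / (1+0.05)^6 = 83874.61058
Total PV = 14008.91011 + 83874.61058 = 97883.52069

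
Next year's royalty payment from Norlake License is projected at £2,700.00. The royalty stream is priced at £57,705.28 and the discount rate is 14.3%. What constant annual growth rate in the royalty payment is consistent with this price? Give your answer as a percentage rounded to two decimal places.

9.62%

P = D₁/(r−g) ⇒ g = r − D₁/P = 0.143 − £2,700.00/£57,705.28 = 0.096211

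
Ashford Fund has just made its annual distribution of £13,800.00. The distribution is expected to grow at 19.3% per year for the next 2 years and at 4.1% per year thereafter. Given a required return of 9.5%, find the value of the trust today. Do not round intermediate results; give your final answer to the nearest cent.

£347198.71

D_1 = 16463.40000
D_2 = 19640.83620
Terminal value at year 2: TV = D_2×(1+g_2)/(r−g_2) = 20446.11048/0.054 = 378631.67563
P_0 = D_1/(1+r)^1 + D_2/(1+r)^2 + TV/(1+r)^2
    = 15035.06849 + 16380.67280 + 315782.97002 = 347198.71131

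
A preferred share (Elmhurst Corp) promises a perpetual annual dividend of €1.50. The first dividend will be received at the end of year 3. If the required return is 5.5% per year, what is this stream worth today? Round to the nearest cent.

Value at end of year 2: C / r = €1.50 / 0.055 = €27.2727
Discount to today: PV = €27.2727 / (1 + 0.055)^2 = €27.2727 / 1.113025 = €24.50

€24.50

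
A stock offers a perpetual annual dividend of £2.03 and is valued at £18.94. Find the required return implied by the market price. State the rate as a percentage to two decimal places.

P = C/r ⇒ r = C/P = £2.03/£18.94 = 0.107181

10.72%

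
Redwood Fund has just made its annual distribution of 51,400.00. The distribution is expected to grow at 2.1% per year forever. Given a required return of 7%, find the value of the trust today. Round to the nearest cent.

1071008.16

D₁ = D₀ × (1 + g) = 51,400.00 × 1.021 = 52,479.4000
Growing perpetuity: P = D₁ / (r − g) = 52,479.4000 / (0.07 − 0.021) = 1,071,008.16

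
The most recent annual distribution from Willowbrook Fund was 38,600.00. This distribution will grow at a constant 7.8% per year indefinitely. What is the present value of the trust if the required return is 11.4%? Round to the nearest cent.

D₁ = D₀ × (1 + g) = 38,600.00 × 1.078 = 41,610.8000
Growing perpetuity: P = D₁ / (r − g) = 41,610.8000 / (0.114 − 0.078) = 1,155,855.56

1155855.56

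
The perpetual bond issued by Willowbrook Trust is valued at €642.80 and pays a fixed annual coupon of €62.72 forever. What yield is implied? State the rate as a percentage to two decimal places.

9.76%

P = C/r ⇒ r = C/P = €62.72/€642.80 = 0.097573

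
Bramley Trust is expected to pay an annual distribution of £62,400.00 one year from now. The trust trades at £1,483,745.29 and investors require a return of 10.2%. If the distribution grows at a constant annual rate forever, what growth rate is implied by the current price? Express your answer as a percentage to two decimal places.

P = D₁/(r−g) ⇒ g = r − D₁/P = 0.102 − £62,400.00/£1,483,745.29 = 0.059944

5.99%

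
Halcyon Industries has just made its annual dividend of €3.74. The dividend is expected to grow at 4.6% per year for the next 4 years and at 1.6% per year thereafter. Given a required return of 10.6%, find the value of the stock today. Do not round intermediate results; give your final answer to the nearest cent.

D_1 = 3.91204
D_2 = 4.09199
D_3 = 4.28023
D_4 = 4.47712
Terminal value at year 4: TV = D_4×(1+g_2)/(r−g_2) = 4.54875/0.09 = 50.54166
P_0 = D_1/(1+r)^1 + D_2/(1+r)^2 + D_3/(1+r)^3 + D_4/(1+r)^4 + TV/(1+r)^4
    = 3.53711 + 3.34522 + 3.16374 + 2.99211 + 33.77762 = 46.81580

€46.82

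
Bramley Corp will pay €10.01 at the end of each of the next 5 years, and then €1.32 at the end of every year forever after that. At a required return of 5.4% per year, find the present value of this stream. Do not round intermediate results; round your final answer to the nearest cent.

PV of 5-year annuity: €10.01 × [1 − (1+0.054)^−5] / 0.054 = 42.86302
Perpetuity value at year 5: €1.32 / 0.054 = 24.44444
PV of perpetuity: 24.44444 / (1+0.054)^5 = 18.79218
Total PV = 42.86302 + 18.79218 = 61.65520

€61.66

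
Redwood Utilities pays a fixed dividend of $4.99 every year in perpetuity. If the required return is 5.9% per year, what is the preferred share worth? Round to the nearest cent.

Level perpetuity: PV = C / r = $4.99 / 0.059 = $84.58

$84.58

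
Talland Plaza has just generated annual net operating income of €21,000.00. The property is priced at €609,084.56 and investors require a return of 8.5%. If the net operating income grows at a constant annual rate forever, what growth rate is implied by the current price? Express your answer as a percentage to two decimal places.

P = D₀(1+g)/(r−g) ⇒ P(r−g) = D₀(1+g) ⇒ g(P+D₀) = P·r − D₀
g = (P·r − D₀)/(P + D₀) = (€609,084.56×0.085 − €21,000.00) / (€609,084.56 + €21,000.00) = 0.048838

4.88%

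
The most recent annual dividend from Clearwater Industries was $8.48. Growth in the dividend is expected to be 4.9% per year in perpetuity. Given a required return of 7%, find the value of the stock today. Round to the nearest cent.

$423.60

D₁ = D₀ × (1 + g) = $8.48 × 1.049 = $8.8955
Growing perpetuity: P = D₁ / (r − g) = $8.8955 / (0.07 − 0.049) = $423.60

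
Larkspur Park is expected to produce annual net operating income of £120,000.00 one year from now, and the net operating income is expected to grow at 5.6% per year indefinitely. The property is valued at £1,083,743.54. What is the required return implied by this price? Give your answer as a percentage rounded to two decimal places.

16.67%

P = D₁/(r − g) ⇒ r = D₁/P + g = £120,000.0000/£1,083,743.54 + 0.056 = 0.110727 + 0.056 = 0.166727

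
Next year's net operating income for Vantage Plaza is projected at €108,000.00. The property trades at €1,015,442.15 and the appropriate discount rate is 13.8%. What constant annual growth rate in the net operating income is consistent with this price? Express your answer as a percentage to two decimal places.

P = D₁/(r−g) ⇒ g = r − D₁/P = 0.138 − €108,000.00/€1,015,442.15 = 0.031642

3.16%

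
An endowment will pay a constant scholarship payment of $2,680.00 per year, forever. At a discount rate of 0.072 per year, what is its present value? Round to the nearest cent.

Level perpetuity: PV = C / r = $2,680.00 / 0.072 = $37,222.22

$37222.22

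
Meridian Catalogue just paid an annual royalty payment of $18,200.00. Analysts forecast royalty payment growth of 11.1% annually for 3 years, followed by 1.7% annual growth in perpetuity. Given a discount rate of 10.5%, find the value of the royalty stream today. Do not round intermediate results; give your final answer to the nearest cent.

$268974.08

D_1 = 20220.20000
D_2 = 22464.64220
D_3 = 24958.21748
Terminal value at year 3: TV = D_3×(1+g_2)/(r−g_2) = 25382.50718/0.088 = 288437.58161
P_0 = D_1/(1+r)^1 + D_2/(1+r)^2 + D_3/(1+r)^3 + TV/(1+r)^3
    = 18298.82353 + 18398.18366 + 18498.08330 + 213778.98537 = 268974.07586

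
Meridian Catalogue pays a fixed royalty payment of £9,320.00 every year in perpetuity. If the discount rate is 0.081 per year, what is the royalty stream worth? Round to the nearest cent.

Level perpetuity: PV = C / r = £9,320.00 / 0.081 = £115,061.73

£115061.73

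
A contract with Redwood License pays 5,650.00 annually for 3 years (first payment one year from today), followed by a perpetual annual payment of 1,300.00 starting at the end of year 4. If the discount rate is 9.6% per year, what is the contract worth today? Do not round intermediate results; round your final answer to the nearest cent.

24436.11

PV of 3-year annuity: 5,650.00 × [1 − (1+0.096)^−3] / 0.096 = 14150.25232
Perpetuity value at year 3: 1,300.00 / 0.096 = 13541.66667
PV of perpetuity: 13541.66667 / (1+0.096)^3 = 10285.85640
Total PV = 14150.25232 + 10285.85640 = 24436.10872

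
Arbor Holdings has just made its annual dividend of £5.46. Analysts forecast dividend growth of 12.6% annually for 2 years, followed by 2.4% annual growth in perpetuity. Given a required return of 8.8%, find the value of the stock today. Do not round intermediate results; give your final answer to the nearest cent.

D_1 = 6.14796
D_2 = 6.92260
Terminal value at year 2: TV = D_2×(1+g_2)/(r−g_2) = 7.08875/0.064 = 110.76165
P_0 = D_1/(1+r)^1 + D_2/(1+r)^2 + TV/(1+r)^2
    = 5.65070 + 5.84806 + 93.56892 = 105.06768

£105.07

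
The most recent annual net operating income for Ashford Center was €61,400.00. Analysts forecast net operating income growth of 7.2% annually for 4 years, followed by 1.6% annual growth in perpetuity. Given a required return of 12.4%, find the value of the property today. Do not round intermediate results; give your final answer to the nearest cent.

D_1 = 65820.80000
D_2 = 70559.89760
D_3 = 75640.21023
D_4 = 81086.30536
Terminal value at year 4: TV = D_4×(1+g_2)/(r−g_2) = 82383.68625/0.108 = 762811.90972
P_0 = D_1/(1+r)^1 + D_2/(1+r)^2 + D_3/(1+r)^3 + D_4/(1+r)^4 + TV/(1+r)^4
    = 58559.43060 + 55850.27545 + 53266.45488 + 50802.17049 + 477916.71498 = 696395.04641

€696395.05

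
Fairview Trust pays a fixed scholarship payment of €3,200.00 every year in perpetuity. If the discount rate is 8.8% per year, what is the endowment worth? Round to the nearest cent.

€36363.64

Level perpetuity: PV = C / r = €3,200.00 / 0.088 = €36,363.64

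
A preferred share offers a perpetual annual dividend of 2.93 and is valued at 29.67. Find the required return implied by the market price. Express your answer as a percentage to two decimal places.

9.88%

P = C/r ⇒ r = C/P = 2.93/29.67 = 0.098753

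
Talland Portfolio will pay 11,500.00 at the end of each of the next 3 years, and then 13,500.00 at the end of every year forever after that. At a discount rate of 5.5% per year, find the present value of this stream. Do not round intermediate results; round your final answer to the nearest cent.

PV of 3-year annuity: 11,500.00 × [1 − (1+0.055)^−3] / 0.055 = 31026.23385
Perpetuity value at year 3: 13,500.00 / 0.055 = 245454.54545
PV of perpetuity: 245454.54545 / (1+0.055)^3 = 209032.44485
Total PV = 31026.23385 + 209032.44485 = 240058.67870

240058.68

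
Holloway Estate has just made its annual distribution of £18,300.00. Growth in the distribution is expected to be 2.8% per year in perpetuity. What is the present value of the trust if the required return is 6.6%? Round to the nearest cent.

D₁ = D₀ × (1 + g) = £18,300.00 × 1.028 = £18,812.4000
Growing perpetuity: P = D₁ / (r − g) = £18,812.4000 / (0.066 − 0.028) = £495,063.16

£495063.16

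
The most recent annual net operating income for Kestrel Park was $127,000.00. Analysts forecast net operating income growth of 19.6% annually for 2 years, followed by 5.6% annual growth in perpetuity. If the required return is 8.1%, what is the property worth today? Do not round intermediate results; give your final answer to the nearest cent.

D_1 = 151892.00000
D_2 = 181662.83200
Terminal value at year 2: TV = D_2×(1+g_2)/(r−g_2) = 191835.95059/0.025 = 7673438.02368
P_0 = D_1/(1+r)^1 + D_2/(1+r)^2 + TV/(1+r)^2
    = 140510.63830 + 155458.57854 + 6566570.35763 = 6862539.57447

$6862539.57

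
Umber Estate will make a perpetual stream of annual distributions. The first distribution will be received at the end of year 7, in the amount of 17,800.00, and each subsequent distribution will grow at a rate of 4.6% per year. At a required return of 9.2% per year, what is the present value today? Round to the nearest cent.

228205.62

Value at end of year 6: C₁ / (r − g) = 17,800.00 / (0.092 − 0.046) = 386,956.5217
Discount to today: PV = 386,956.5217 / (1 + 0.092)^6 = 386,956.5217 / 1.695649 = 228,205.62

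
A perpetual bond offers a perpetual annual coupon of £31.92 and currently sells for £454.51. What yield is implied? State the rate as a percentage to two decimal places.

7.02%

P = C/r ⇒ r = C/P = £31.92/£454.51 = 0.070229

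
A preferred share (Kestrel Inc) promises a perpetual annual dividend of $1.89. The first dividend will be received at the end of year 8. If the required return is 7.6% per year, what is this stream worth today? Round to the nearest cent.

$14.89

Value at end of year 7: C / r = $1.89 / 0.076 = $24.8684
Discount to today: PV = $24.8684 / (1 + 0.076)^7 = $24.8684 / 1.669882 = $14.89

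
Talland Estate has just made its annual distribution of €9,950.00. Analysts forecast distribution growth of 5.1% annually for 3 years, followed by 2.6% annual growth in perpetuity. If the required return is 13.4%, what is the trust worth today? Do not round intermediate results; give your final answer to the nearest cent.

€100941.32

D_1 = 10457.45000
D_2 = 10990.77995
D_3 = 11551.30973
Terminal value at year 3: TV = D_3×(1+g_2)/(r−g_2) = 11851.64378/0.108 = 109737.44241
P_0 = D_1/(1+r)^1 + D_2/(1+r)^2 + D_3/(1+r)^3 + TV/(1+r)^3
    = 9221.73721 + 8546.77761 + 7921.21981 + 75251.58824 = 100941.32288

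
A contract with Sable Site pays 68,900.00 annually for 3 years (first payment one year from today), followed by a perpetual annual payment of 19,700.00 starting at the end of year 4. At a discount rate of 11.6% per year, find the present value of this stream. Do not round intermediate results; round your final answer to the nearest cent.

288814.71

PV of 3-year annuity: 68,900.00 × [1 − (1+0.116)^−3] / 0.116 = 166630.33560
Perpetuity value at year 3: 19,700.00 / 0.116 = 169827.58621
PV of perpetuity: 169827.58621 / (1+0.116)^3 = 122184.36979
Total PV = 166630.33560 + 122184.36979 = 288814.70539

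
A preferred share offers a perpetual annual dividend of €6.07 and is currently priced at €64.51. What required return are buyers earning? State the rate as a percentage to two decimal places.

9.41%

P = C/r ⇒ r = C/P = €6.07/€64.51 = 0.094094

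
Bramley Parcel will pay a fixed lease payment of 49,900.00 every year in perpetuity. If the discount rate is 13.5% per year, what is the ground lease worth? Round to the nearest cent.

Level perpetuity: PV = C / r = 49,900.00 / 0.135 = 369,629.63

369629.63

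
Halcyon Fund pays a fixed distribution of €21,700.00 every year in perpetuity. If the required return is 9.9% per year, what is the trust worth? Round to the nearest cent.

€219191.92

Level perpetuity: PV = C / r = €21,700.00 / 0.099 = €219,191.92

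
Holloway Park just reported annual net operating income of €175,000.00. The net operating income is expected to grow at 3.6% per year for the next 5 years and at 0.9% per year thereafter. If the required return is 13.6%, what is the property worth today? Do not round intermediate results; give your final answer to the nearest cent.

D_1 = 181300.00000
D_2 = 187826.80000
D_3 = 194588.56480
D_4 = 201593.75313
D_5 = 208851.12825
Terminal value at year 5: TV = D_5×(1+g_2)/(r−g_2) = 210730.78840/0.127 = 1659297.54646
P_0 = D_1/(1+r)^1 + D_2/(1+r)^2 + D_3/(1+r)^3 + D_4/(1+r)^4 + D_5/(1+r)^5 + TV/(1+r)^5
    = 159595.07042 + 145546.20859 + 132734.04234 + 121049.70763 + 110393.92351 + 877066.68360 = 1546385.63608

€1546385.64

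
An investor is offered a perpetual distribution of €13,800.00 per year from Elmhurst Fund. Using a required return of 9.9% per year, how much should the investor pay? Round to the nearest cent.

Level perpetuity: PV = C / r = €13,800.00 / 0.099 = €139,393.94

€139393.94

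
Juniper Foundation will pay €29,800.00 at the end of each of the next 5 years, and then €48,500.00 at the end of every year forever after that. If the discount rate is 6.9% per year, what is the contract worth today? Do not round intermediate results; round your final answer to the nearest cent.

€626019.12

PV of 5-year annuity: €29,800.00 × [1 − (1+0.069)^−5] / 0.069 = 122513.73743
Perpetuity value at year 5: €48,500.00 / 0.069 = 702898.55072
PV of perpetuity: 702898.55072 / (1+0.069)^5 = 503505.38746
Total PV = 122513.73743 + 503505.38746 = 626019.12489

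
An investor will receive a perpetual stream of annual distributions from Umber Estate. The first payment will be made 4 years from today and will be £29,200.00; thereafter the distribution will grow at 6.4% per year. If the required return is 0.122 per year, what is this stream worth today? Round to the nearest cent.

Value at end of year 3: C₁ / (r − g) = £29,200.00 / (0.122 − 0.064) = £503,448.2759
Discount to today: PV = £503,448.2759 / (1 + 0.122)^3 = £503,448.2759 / 1.412468 = £356,431.67

£356431.67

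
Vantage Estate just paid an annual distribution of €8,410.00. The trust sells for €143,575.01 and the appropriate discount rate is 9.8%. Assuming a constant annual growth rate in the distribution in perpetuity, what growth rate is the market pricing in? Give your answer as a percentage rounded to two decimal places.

3.72%

P = D₀(1+g)/(r−g) ⇒ P(r−g) = D₀(1+g) ⇒ g(P+D₀) = P·r − D₀
g = (P·r − D₀)/(P + D₀) = (€143,575.01×0.098 − €8,410.00) / (€143,575.01 + €8,410.00) = 0.037243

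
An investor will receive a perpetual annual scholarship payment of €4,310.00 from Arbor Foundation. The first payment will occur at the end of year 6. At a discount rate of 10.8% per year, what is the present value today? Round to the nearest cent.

Value at end of year 5: C / r = €4,310.00 / 0.108 = €39,907.4074
Discount to today: PV = €39,907.4074 / (1 + 0.108)^5 = €39,907.4074 / 1.669932 = €23,897.62

€23897.62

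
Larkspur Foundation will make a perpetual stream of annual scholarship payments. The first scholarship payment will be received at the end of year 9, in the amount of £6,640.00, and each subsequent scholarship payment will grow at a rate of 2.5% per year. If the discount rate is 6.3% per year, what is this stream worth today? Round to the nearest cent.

£107181.14

Value at end of year 8: C₁ / (r − g) = £6,640.00 / (0.063 − 0.025) = £174,736.8421
Discount to today: PV = £174,736.8421 / (1 + 0.063)^8 = £174,736.8421 / 1.630295 = £107,181.14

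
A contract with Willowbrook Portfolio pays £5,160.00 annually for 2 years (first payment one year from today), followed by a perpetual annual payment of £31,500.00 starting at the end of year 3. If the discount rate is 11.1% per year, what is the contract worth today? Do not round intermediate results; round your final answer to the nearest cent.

PV of 2-year annuity: £5,160.00 × [1 − (1+0.111)^−2] / 0.111 = 8824.90049
Perpetuity value at year 2: £31,500.00 / 0.111 = 283783.78378
PV of perpetuity: 283783.78378 / (1+0.111)^2 = 229910.84473
Total PV = 8824.90049 + 229910.84473 = 238735.74523

£238735.75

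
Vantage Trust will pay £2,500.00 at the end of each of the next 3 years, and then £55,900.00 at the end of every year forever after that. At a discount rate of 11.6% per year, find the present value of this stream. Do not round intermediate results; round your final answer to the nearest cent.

£352752.00

PV of 3-year annuity: £2,500.00 × [1 − (1+0.116)^−3] / 0.116 = 6046.09345
Perpetuity value at year 3: £55,900.00 / 0.116 = 481896.55172
PV of perpetuity: 481896.55172 / (1+0.116)^3 = 346705.90209
Total PV = 6046.09345 + 346705.90209 = 352751.99554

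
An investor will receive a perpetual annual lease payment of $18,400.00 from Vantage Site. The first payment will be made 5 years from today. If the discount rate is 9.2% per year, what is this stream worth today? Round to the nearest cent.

Value at end of year 4: C / r = $18,400.00 / 0.092 = $200,000.0000
Discount to today: PV = $200,000.0000 / (1 + 0.092)^4 = $200,000.0000 / 1.421970 = $140,649.90

$140649.90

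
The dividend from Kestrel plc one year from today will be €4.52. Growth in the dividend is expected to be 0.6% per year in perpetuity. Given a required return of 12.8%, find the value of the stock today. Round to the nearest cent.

€37.05

Growing perpetuity: P = D₁ / (r − g) = €4.5200 / (0.128 − 0.006) = €37.05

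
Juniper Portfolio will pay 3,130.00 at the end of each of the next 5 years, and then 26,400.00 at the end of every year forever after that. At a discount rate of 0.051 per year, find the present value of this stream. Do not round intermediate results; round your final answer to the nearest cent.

417178.02

PV of 5-year annuity: 3,130.00 × [1 − (1+0.051)^−5] / 0.051 = 13513.88387
Perpetuity value at year 5: 26,400.00 / 0.051 = 517647.05882
PV of perpetuity: 517647.05882 / (1+0.051)^5 = 403664.14055
Total PV = 13513.88387 + 403664.14055 = 417178.02442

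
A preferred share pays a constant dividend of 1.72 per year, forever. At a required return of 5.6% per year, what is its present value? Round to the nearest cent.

30.71

Level perpetuity: PV = C / r = 1.72 / 0.056 = 30.71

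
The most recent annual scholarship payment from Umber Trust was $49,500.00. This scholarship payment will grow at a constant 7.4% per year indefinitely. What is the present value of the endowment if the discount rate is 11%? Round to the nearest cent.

D₁ = D₀ × (1 + g) = $49,500.00 × 1.074 = $53,163.0000
Growing perpetuity: P = D₁ / (r − g) = $53,163.0000 / (0.11 − 0.074) = $1,476,750.00

$1476750.00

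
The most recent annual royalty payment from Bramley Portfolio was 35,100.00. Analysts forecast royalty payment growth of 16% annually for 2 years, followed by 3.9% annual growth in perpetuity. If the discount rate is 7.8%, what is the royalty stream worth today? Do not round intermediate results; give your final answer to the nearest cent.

1161183.67

D_1 = 40716.00000
D_2 = 47230.56000
Terminal value at year 2: TV = D_2×(1+g_2)/(r−g_2) = 49072.55184/0.039 = 1258270.56000
P_0 = D_1/(1+r)^1 + D_2/(1+r)^2 + TV/(1+r)^2
    = 37769.94434 + 40642.98278 + 1082770.74635 = 1161183.67347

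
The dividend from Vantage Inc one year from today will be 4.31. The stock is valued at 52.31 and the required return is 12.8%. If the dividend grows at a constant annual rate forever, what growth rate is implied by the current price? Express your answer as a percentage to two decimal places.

4.56%

P = D₁/(r−g) ⇒ g = r − D₁/P = 0.128 − 4.31/52.31 = 0.045607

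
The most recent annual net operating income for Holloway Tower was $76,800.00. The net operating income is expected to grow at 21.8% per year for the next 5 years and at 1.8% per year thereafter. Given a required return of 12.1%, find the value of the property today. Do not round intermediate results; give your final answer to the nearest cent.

D_1 = 93542.40000
D_2 = 113934.64320
D_3 = 138772.39542
D_4 = 169024.77762
D_5 = 205872.17914
Terminal value at year 5: TV = D_5×(1+g_2)/(r−g_2) = 209577.87836/0.103 = 2034736.68315
P_0 = D_1/(1+r)^1 + D_2/(1+r)^2 + D_3/(1+r)^3 + D_4/(1+r)^4 + D_5/(1+r)^5 + TV/(1+r)^5
    = 83445.49509 + 90666.02411 + 98511.34466 + 107035.51989 + 116297.29101 + 1149423.71116 = 1645379.38592

$1645379.39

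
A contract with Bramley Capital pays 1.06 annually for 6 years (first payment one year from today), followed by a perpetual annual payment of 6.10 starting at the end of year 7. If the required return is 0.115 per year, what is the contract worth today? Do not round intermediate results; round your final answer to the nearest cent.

32.03

PV of 6-year annuity: 1.06 × [1 − (1+0.115)^−6] / 0.115 = 4.42051
Perpetuity value at year 6: 6.10 / 0.115 = 53.04348
PV of perpetuity: 53.04348 / (1+0.115)^6 = 27.60468
Total PV = 4.42051 + 27.60468 = 32.02520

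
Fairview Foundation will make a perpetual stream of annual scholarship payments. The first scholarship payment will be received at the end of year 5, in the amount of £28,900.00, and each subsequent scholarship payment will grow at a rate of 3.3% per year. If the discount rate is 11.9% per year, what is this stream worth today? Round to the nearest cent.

Value at end of year 4: C₁ / (r − g) = £28,900.00 / (0.119 − 0.033) = £336,046.5116
Discount to today: PV = £336,046.5116 / (1 + 0.119)^4 = £336,046.5116 / 1.567907 = £214,328.07

£214328.07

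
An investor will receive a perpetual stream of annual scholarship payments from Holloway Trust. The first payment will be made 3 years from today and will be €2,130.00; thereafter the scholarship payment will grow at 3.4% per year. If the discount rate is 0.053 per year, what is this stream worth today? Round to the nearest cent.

€101104.21

Value at end of year 2: C₁ / (r − g) = €2,130.00 / (0.053 − 0.034) = €112,105.2632
Discount to today: PV = €112,105.2632 / (1 + 0.053)^2 = €112,105.2632 / 1.108809 = €101,104.21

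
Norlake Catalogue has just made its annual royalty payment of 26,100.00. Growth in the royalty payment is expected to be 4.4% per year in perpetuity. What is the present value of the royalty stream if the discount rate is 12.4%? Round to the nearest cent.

340605.00

D₁ = D₀ × (1 + g) = 26,100.00 × 1.044 = 27,248.4000
Growing perpetuity: P = D₁ / (r − g) = 27,248.4000 / (0.124 − 0.044) = 340,605.00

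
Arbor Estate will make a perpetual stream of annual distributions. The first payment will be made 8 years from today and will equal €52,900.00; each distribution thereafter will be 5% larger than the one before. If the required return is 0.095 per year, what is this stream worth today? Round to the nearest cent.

Value at end of year 7: C₁ / (r − g) = €52,900.00 / (0.095 − 0.05) = €1,175,555.5556
Discount to today: PV = €1,175,555.5556 / (1 + 0.095)^7 = €1,175,555.5556 / 1.887552 = €622,793.86

€622793.86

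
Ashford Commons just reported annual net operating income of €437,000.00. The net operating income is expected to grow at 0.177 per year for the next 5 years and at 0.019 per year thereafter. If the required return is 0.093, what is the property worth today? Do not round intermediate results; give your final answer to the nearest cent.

D_1 = 514349.00000
D_2 = 605388.77300
D_3 = 712542.58582
D_4 = 838662.62351
D_5 = 987105.90787
Terminal value at year 5: TV = D_5×(1+g_2)/(r−g_2) = 1005860.92012/0.074 = 13592715.13679
P_0 = D_1/(1+r)^1 + D_2/(1+r)^2 + D_3/(1+r)^3 + D_4/(1+r)^4 + D_5/(1+r)^5 + TV/(1+r)^5
    = 470584.62946 + 506750.32834 + 545695.45879 + 587633.62762 + 632794.85793 + 8713756.21929 = 11457215.12142

€11457215.12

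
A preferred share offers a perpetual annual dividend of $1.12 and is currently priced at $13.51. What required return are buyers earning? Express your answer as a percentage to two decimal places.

P = C/r ⇒ r = C/P = $1.12/$13.51 = 0.082902

8.29%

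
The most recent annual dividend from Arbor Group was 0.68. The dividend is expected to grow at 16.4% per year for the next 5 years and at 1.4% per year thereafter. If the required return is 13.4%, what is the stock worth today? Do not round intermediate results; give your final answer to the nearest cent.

10.23

D_1 = 0.79152
D_2 = 0.92133
D_3 = 1.07243
D_4 = 1.24831
D_5 = 1.45303
Terminal value at year 5: TV = D_5×(1+g_2)/(r−g_2) = 1.47337/0.12 = 12.27808
P_0 = D_1/(1+r)^1 + D_2/(1+r)^2 + D_3/(1+r)^3 + D_4/(1+r)^4 + D_5/(1+r)^5 + TV/(1+r)^5
    = 0.69799 + 0.71645 + 0.73541 + 0.75486 + 0.77483 + 6.54735 = 10.22690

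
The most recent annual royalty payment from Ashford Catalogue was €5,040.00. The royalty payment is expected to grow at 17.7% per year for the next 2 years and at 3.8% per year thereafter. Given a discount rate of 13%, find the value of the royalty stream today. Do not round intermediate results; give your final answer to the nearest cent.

D_1 = 5932.08000
D_2 = 6982.05816
Terminal value at year 2: TV = D_2×(1+g_2)/(r−g_2) = 7247.37637/0.092 = 78775.83011
P_0 = D_1/(1+r)^1 + D_2/(1+r)^2 + TV/(1+r)^2
    = 5249.62832 + 5467.97569 + 61693.03008 = 72410.63409

€72410.63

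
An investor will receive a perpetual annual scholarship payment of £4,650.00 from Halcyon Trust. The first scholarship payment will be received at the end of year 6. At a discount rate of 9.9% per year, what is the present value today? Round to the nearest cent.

Value at end of year 5: C / r = £4,650.00 / 0.099 = £46,969.6970
Discount to today: PV = £46,969.6970 / (1 + 0.099)^5 = £46,969.6970 / 1.603203 = £29,297.41

£29297.41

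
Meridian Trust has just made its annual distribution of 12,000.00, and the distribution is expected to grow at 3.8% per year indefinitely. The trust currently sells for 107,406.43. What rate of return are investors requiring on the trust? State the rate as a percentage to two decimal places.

D₁ = 12,000.00 × 1.038 = 12,456.0000
P = D₁/(r − g) ⇒ r = D₁/P + g = 12,456.0000/107,406.43 + 0.038 = 0.115971 + 0.038 = 0.153971

15.40%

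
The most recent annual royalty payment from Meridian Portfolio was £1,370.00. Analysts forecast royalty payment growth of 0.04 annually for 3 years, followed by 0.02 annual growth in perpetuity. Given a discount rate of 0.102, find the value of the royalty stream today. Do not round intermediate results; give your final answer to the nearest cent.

£17988.56

D_1 = 1424.80000
D_2 = 1481.79200
D_3 = 1541.06368
Terminal value at year 3: TV = D_3×(1+g_2)/(r−g_2) = 1571.88495/0.082 = 19169.32870
P_0 = D_1/(1+r)^1 + D_2/(1+r)^2 + D_3/(1+r)^3 + TV/(1+r)^3
    = 1292.92196 + 1220.18043 + 1151.53144 + 14323.92772 = 17988.56156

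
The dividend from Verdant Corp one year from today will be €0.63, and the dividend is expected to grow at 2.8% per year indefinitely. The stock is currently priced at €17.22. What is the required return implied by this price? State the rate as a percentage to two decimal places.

P = D₁/(r − g) ⇒ r = D₁/P + g = €0.6300/€17.22 + 0.028 = 0.036585 + 0.028 = 0.064585

6.46%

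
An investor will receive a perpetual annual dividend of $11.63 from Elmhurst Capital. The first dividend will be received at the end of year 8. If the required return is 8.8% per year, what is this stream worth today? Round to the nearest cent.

$73.23

Value at end of year 7: C / r = $11.63 / 0.088 = $132.1591
Discount to today: PV = $132.1591 / (1 + 0.088)^7 = $132.1591 / 1.804689 = $73.23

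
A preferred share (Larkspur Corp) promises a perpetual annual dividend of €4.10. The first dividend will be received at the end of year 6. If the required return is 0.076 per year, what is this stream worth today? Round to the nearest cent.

Value at end of year 5: C / r = €4.10 / 0.076 = €53.9474
Discount to today: PV = €53.9474 / (1 + 0.076)^5 = €53.9474 / 1.442319 = €37.40

€37.40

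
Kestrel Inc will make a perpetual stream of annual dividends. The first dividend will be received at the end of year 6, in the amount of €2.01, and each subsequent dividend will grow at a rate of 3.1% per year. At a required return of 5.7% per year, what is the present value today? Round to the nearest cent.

€58.59

Value at end of year 5: C₁ / (r − g) = €2.01 / (0.057 − 0.031) = €77.3077
Discount to today: PV = €77.3077 / (1 + 0.057)^5 = €77.3077 / 1.319395 = €58.59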